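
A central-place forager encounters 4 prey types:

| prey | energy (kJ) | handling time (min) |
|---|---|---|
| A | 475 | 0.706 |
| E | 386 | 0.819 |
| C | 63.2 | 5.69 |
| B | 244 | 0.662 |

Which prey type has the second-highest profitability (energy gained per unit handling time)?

E

In descending order of E/h:
A: 475/0.706 = 673 kJ/min
E: 386/0.819 = 471 kJ/min
B: 244/0.662 = 369 kJ/min
C: 63.2/5.69 = 11.1 kJ/min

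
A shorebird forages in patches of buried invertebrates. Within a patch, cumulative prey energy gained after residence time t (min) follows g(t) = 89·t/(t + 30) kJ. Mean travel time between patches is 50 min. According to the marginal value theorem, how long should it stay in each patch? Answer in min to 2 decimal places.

By the marginal value theorem, leave when the instantaneous gain rate g'(t) equals the habitat-wide average g(t)/(T + t).
g'(t) = 89·30/(t + 30)². Setting 89·30/(t+30)² = 89t/[(t+30)(50+t)] gives 30(50+t) = t(t+30), so t² = 30×50 = 1500.
t* = √1500 = 38.73 min.

38.73 min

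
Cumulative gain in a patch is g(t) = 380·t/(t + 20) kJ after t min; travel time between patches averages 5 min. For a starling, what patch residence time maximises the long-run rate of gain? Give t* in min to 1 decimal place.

10.0 min

Optimal t* satisfies g'(t*) = g(t*)/(T + t*).
g'(t) = 380·20/(t + 20)². Setting 380·20/(t+20)² = 380t/[(t+20)(5+t)] gives 20(5+t) = t(t+20), so t² = 20×5 = 100.
t* = √100 = 10 min.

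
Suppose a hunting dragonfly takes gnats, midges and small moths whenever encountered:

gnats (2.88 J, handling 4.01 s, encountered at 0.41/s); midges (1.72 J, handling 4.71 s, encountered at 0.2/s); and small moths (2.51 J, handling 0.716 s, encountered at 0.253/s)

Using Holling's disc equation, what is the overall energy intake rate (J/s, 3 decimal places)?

R = (0.41×2.88 + 0.2×1.72 + 0.253×2.51) / (1 + 0.41×4.01 + 0.2×4.71 + 0.253×0.716) = 2.16/3.767 = 0.5733 J/s.

0.573 J/s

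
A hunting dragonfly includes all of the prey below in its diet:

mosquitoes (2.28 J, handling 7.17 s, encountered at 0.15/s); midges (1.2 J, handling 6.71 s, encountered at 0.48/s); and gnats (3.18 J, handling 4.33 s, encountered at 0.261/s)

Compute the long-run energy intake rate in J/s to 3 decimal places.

0.272 J/s

R = (0.15×2.28 + 0.48×1.2 + 0.261×3.18) / (1 + 0.15×7.17 + 0.48×6.71 + 0.261×4.33) = 1.748/6.426 = 0.272 J/s.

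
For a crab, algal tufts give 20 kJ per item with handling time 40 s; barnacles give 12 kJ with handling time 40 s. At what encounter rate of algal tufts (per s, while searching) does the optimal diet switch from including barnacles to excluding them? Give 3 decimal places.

At the threshold, the rate on algal tufts alone equals the profitability of barnacles: λ·20/(1 + λ·40) = 12/40 = 0.3.
Rearranging, λ(20 − 0.3×40) = 0.3, so λ = 0.3/8 = 0.0375 per s.

0.037 per s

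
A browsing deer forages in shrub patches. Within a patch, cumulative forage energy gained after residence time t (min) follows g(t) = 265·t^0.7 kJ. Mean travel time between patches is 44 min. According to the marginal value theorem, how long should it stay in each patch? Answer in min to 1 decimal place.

102.7 min

Maximise g(t)/(T+t): set derivative to zero → g'(t)(T+t) = g(t).
g'(t) = 0.7·265·t^-0.3. Setting 0.7·265·t^-0.3 = 265·t^0.7/(44+t) gives 0.7(44+t) = t, so 0.30·t = 0.7×44.
t* = 0.7×44/0.30 = 102.7 min.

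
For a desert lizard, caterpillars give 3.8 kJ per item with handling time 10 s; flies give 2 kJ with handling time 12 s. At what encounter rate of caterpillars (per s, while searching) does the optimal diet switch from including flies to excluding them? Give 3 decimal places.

The zero-one rule: include flies iff E₂/h₂ > λE₁/(1+λh₁). Equality gives the switch point.
λE₁h₂ = E₂ + λE₂h₁ ⇒ λ = E₂/(E₁h₂ − E₂h₁) = 2/(45.6 − 20) = 0.07813 per s.

0.078 per s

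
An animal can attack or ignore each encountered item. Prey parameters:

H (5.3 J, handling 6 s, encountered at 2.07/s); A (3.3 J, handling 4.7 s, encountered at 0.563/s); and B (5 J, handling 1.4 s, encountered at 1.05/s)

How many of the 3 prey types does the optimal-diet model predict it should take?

Profitabilities (E/h, J/s): B 3.57, H 0.883, A 0.702. Add prey in this order while the next type's profitability exceeds the intake rate on those already taken.
Rate on top 1: 2.126. H: 0.883 < 2.126 → exclude; stop.
Optimal diet: B — 1 of 3 types.

1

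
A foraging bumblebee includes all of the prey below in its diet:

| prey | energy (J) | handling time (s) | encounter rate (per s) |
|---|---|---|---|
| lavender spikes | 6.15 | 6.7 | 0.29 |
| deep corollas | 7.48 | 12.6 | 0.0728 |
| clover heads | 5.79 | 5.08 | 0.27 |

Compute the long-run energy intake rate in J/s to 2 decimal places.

R = Σλ_iE_i / (1 + Σλ_ih_i)
Numerator: 0.29×6.15 + 0.0728×7.48 + 0.27×5.79 = 3.891
Denominator: 1 + 0.29×6.7 + 0.0728×12.6 + 0.27×5.08 = 5.232
R = 3.891/5.232 = 0.7438 J/s

0.74 J/s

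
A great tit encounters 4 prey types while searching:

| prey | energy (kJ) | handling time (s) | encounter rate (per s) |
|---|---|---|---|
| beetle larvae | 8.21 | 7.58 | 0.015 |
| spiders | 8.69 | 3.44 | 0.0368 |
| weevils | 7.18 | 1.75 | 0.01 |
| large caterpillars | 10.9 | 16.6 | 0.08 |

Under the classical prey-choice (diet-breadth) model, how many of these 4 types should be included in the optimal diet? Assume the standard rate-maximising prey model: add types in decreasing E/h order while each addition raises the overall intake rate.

Rank by E/h (kJ/s): weevils 4.1, spiders 2.53, beetle larvae 1.08, large caterpillars 0.657. Include each in turn until the next type's E/h falls below the running intake rate.
Rate on top 1: 0.07057. spiders: 2.53 > 0.07057 → include.
Rate on top 2: 0.3423. beetle larvae: 1.08 > 0.3423 → include.
Rate on top 3: 0.4092. large caterpillars: 0.657 > 0.4092 → include.
Optimal diet: weevils, spiders, beetle larvae, large caterpillars — 4 of 4 types.

4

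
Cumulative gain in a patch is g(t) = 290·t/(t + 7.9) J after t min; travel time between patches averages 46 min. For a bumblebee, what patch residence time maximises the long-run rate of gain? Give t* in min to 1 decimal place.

By the marginal value theorem, leave when the instantaneous gain rate g'(t) equals the habitat-wide average g(t)/(T + t).
g'(t) = 290·7.9/(t + 7.9)². Setting 290·7.9/(t+7.9)² = 290t/[(t+7.9)(46+t)] gives 7.9(46+t) = t(t+7.9), so t² = 7.9×46 = 363.4.
t* = √363.4 = 19.06 min.

19.1 min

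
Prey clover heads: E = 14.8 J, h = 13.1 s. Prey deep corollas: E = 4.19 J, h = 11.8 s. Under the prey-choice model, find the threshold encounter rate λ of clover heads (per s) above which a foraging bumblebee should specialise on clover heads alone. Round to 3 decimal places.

The zero-one rule: include deep corollas iff E₂/h₂ > λE₁/(1+λh₁). Equality gives the switch point.
λE₁h₂ = E₂ + λE₂h₁ ⇒ λ = E₂/(E₁h₂ − E₂h₁) = 4.19/(174.6 − 54.89) = 0.03499 per s.

0.035 per s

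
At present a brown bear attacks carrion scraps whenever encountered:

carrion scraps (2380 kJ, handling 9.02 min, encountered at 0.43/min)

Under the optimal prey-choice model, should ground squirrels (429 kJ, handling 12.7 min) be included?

Intake rate on the current diet: R = (0.43×2380) / (1 + 0.43×9.02) = 1023/4.879 = 209.8 kJ/min.
ground squirrels: E/h = 429/12.7 = 33.78 kJ/min.
33.78 < 209.8, so adding ground squirrels would lower the average — exclude it.

No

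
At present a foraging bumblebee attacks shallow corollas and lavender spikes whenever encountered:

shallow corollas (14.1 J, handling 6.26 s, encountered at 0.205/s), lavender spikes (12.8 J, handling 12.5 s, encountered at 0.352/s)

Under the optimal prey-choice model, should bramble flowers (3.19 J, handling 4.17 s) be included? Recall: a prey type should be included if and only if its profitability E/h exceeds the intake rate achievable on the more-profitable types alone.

No

Intake rate on the current diet: R = (0.205×14.1 + 0.352×12.8) / (1 + 0.205×6.26 + 0.352×12.5) = 7.396/6.683 = 1.107 J/s.
bramble flowers: E/h = 3.19/4.17 = 0.765 J/s.
0.765 < 1.107, so adding bramble flowers would lower the average — exclude it.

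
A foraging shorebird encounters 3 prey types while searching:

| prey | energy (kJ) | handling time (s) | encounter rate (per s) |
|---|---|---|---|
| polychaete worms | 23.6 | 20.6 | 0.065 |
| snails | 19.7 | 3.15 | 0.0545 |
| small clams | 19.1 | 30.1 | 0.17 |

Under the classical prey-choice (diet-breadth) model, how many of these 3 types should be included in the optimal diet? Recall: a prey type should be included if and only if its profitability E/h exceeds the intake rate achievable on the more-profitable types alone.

E/h in descending order: snails 6.25, polychaete worms 1.15, small clams 0.635 kJ/s. The optimal diet is the largest prefix of this list for which every included type satisfies E_i/h_i > R on the types above it.
Rate on top 1: 0.9163. polychaete worms: 1.15 > 0.9163 → include.
Rate on top 2: 1.039. small clams: 0.635 < 1.039 → exclude; stop.
Optimal diet: snails, polychaete worms — 2 of 3 types.

2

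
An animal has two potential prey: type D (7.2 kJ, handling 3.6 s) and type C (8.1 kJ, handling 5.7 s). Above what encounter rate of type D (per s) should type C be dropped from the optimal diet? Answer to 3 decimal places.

0.682 per s

Drop type C once their profitability E₂/h₂ falls below the rate achievable on type D alone: E₂/h₂ = λE₁/(1 + λh₁).
Solve for λ: λE₁h₂ = E₂(1 + λh₁) → λ(E₁h₂ − E₂h₁) = E₂ → λ = E₂/(E₁h₂ − E₂h₁).
λ = 8.1/(7.2×5.7 − 8.1×3.6) = 8.1/11.88 = 0.6818 per s.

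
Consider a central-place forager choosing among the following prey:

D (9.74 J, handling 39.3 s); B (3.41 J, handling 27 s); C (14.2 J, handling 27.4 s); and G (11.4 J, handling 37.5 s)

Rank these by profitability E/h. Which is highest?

Profitability E/h (J/s): D = 9.74/39.3 = 0.248, B = 3.41/27 = 0.126, C = 14.2/27.4 = 0.518, G = 11.4/37.5 = 0.304.
Ranked: C > G > D > B.

C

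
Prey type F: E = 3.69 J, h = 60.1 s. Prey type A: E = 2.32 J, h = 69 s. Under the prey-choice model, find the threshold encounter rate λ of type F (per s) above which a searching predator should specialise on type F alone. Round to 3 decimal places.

The zero-one rule: include type A iff E₂/h₂ > λE₁/(1+λh₁). Equality gives the switch point.
λE₁h₂ = E₂ + λE₂h₁ ⇒ λ = E₂/(E₁h₂ − E₂h₁) = 2.32/(254.6 − 139.4) = 0.02014 per s.

0.020 per s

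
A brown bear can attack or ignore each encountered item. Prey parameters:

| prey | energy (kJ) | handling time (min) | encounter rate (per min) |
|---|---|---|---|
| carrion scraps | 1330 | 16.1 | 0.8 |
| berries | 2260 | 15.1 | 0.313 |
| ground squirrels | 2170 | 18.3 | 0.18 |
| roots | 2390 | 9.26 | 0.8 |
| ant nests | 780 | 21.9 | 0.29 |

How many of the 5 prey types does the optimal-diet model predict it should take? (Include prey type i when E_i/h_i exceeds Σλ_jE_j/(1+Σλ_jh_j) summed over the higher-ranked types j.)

1

Profitabilities (E/h, kJ/min): roots 258, berries 150, ground squirrels 119, carrion scraps 82.6, ant nests 35.6. Add prey in this order while the next type's profitability exceeds the intake rate on those already taken.
Rate on top 1: 227.4. berries: 150 < 227.4 → exclude; stop.
Optimal diet: roots — 1 of 5 types.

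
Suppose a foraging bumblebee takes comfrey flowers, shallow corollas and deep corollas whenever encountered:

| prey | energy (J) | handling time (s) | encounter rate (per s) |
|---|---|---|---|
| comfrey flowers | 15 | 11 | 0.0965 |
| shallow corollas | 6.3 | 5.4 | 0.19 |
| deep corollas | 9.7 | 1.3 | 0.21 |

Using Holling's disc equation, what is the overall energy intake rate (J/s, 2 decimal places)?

1.39 J/s

Energy encountered per unit search time: 0.0965×15 + 0.19×6.3 + 0.21×9.7 = 4.681 J/s.
Handling time per unit search time: 0.0965×11 + 0.19×5.4 + 0.21×1.3 = 2.361.
Rate = 4.681/(1 + 2.361) = 1.393 J/s.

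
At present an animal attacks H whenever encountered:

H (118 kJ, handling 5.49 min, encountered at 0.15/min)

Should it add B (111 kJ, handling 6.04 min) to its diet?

On H alone, R = ΣλE/(1+Σλh) = 17.7/1.824 = 9.707 kJ/min.
B: E/h = 111/6.04 = 18.38 kJ/min.
Since 18.38 > R, including B increases the long-run rate.

Yes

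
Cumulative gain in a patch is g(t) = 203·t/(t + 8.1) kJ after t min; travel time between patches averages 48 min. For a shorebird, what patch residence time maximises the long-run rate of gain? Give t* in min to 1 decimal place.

19.7 min

Maximise g(t)/(T+t): set derivative to zero → g'(t)(T+t) = g(t).
g'(t) = 203·8.1/(t + 8.1)². Setting 203·8.1/(t+8.1)² = 203t/[(t+8.1)(48+t)] gives 8.1(48+t) = t(t+8.1), so t² = 8.1×48 = 388.8.
t* = √388.8 = 19.72 min.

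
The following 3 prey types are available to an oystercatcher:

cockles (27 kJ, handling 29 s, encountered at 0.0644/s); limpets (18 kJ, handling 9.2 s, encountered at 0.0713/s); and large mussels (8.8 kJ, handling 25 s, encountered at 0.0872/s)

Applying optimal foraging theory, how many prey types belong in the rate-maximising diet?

2

E/h in descending order: limpets 1.96, cockles 0.931, large mussels 0.352 kJ/s. The optimal diet is the largest prefix of this list for which every included type satisfies E_i/h_i > R on the types above it.
Rate on top 1: 0.775. cockles: 0.931 > 0.775 → include.
Rate on top 2: 0.8577. large mussels: 0.352 < 0.8577 → exclude; stop.
Optimal diet: limpets, cockles — 2 of 3 types.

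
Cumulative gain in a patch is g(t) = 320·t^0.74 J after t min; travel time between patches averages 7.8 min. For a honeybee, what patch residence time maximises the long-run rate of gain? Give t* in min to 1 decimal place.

Optimal t* satisfies g'(t*) = g(t*)/(T + t*).
g'(t) = 0.74·320·t^-0.26. Setting 0.74·320·t^-0.26 = 320·t^0.74/(7.8+t) gives 0.74(7.8+t) = t, so 0.26·t = 0.74×7.8.
t* = 0.74×7.8/0.26 = 22.2 min.

22.2 min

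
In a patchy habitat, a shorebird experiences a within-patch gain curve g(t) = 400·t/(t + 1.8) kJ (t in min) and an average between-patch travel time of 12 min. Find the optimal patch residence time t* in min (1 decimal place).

4.6 min

By the marginal value theorem, leave when the instantaneous gain rate g'(t) equals the habitat-wide average g(t)/(T + t).
g'(t) = 400·1.8/(t + 1.8)². Setting 400·1.8/(t+1.8)² = 400t/[(t+1.8)(12+t)] gives 1.8(12+t) = t(t+1.8), so t² = 1.8×12 = 21.6.
t* = √21.6 = 4.648 min.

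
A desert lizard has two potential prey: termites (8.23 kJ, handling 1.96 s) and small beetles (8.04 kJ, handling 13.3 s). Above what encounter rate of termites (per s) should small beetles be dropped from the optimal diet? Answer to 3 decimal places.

0.086 per s

At the threshold, the rate on termites alone equals the profitability of small beetles: λ·8.23/(1 + λ·1.96) = 8.04/13.3 = 0.6045.
Rearranging, λ(8.23 − 0.6045×1.96) = 0.6045, so λ = 0.6045/7.045 = 0.08581 per s.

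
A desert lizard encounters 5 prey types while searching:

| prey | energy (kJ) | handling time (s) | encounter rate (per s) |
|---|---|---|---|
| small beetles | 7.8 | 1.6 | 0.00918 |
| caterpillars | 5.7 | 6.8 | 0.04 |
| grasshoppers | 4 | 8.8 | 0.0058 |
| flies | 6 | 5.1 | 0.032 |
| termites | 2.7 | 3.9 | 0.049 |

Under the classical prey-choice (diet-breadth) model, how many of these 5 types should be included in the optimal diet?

5

Rank by E/h (kJ/s): small beetles 4.88, flies 1.18, caterpillars 0.838, termites 0.692, grasshoppers 0.455. Include each in turn until the next type's E/h falls below the running intake rate.
Rate on top 1: 0.07057. flies: 1.18 > 0.07057 → include.
Rate on top 2: 0.2238. caterpillars: 0.838 > 0.2238 → include.
Rate on top 3: 0.3391. termites: 0.692 > 0.3391 → include.
Rate on top 4: 0.3802. grasshoppers: 0.455 > 0.3802 → include.
Optimal diet: small beetles, flies, caterpillars, termites, grasshoppers — 5 of 5 types.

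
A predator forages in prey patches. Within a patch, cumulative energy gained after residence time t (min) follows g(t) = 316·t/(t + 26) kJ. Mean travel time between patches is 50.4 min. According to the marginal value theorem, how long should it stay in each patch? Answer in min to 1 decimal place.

By the marginal value theorem, leave when the instantaneous gain rate g'(t) equals the habitat-wide average g(t)/(T + t).
g'(t) = 316·26/(t + 26)². Setting 316·26/(t+26)² = 316t/[(t+26)(50.4+t)] gives 26(50.4+t) = t(t+26), so t² = 26×50.4 = 1310.
t* = √1310 = 36.2 min.

36.2 min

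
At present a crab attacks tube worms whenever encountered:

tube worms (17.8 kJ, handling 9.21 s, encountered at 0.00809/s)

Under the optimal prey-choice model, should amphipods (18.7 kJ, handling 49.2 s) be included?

Current rate: (0.00809×17.8)/(1 + 0.00809×9.21) = 0.134 kJ/s.
Profitability of amphipods: 18.7/49.2 = 0.3801 kJ/s.
0.3801 > 0.134, so adding amphipods raises the average — include it.

Yes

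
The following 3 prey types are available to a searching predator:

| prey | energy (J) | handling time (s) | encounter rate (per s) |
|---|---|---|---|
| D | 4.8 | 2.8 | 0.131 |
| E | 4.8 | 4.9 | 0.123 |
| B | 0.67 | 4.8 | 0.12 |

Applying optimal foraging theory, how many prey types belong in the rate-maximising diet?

E/h in descending order: D 1.71, E 0.98, B 0.14 J/s. The optimal diet is the largest prefix of this list for which every included type satisfies E_i/h_i > R on the types above it.
Rate on top 1: 0.4601. E: 0.98 > 0.4601 → include.
Rate on top 2: 0.619. B: 0.14 < 0.619 → exclude; stop.
Optimal diet: D, E — 2 of 3 types.

2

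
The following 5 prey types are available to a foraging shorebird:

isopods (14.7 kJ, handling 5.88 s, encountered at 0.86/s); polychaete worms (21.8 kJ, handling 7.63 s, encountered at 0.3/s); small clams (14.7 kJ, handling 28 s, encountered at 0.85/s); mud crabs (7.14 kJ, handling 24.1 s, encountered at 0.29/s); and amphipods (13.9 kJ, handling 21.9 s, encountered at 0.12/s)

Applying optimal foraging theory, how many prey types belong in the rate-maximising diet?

E/h in descending order: polychaete worms 2.86, isopods 2.5, amphipods 0.635, small clams 0.525, mud crabs 0.296 kJ/s. The optimal diet is the largest prefix of this list for which every included type satisfies E_i/h_i > R on the types above it.
Rate on top 1: 1.988. isopods: 2.5 > 1.988 → include.
Rate on top 2: 2.298. amphipods: 0.635 < 2.298 → exclude; stop.
Optimal diet: polychaete worms, isopods — 2 of 5 types.

2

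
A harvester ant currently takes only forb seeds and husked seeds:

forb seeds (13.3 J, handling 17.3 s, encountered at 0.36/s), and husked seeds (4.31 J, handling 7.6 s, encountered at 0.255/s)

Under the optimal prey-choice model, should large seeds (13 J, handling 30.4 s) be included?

Intake rate on the current diet: R = (0.36×13.3 + 0.255×4.31) / (1 + 0.36×17.3 + 0.255×7.6) = 5.887/9.166 = 0.6423 J/s.
Profitability of large seeds: 13/30.4 = 0.4276 J/s.
0.4276 < 0.6423, so adding large seeds would lower the average — exclude it.

No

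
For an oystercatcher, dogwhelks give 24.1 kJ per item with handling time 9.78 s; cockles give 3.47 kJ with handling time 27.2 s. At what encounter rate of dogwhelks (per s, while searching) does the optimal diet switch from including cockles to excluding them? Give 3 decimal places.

Drop cockles once their profitability E₂/h₂ falls below the rate achievable on dogwhelks alone: E₂/h₂ = λE₁/(1 + λh₁).
Solve for λ: λE₁h₂ = E₂(1 + λh₁) → λ(E₁h₂ − E₂h₁) = E₂ → λ = E₂/(E₁h₂ − E₂h₁).
λ = 3.47/(24.1×27.2 − 3.47×9.78) = 3.47/621.6 = 0.005583 per s.

0.006 per s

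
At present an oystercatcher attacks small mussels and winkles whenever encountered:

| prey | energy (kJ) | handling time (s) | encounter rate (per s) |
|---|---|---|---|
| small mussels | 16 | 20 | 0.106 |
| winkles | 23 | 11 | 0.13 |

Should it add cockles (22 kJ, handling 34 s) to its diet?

Current rate: (0.106×16 + 0.13×23)/(1 + 0.106×20 + 0.13×11) = 1.03 kJ/s.
cockles: E/h = 22/34 = 0.6471 kJ/s.
0.6471 < 1.03, so adding cockles would lower the average — exclude it.

No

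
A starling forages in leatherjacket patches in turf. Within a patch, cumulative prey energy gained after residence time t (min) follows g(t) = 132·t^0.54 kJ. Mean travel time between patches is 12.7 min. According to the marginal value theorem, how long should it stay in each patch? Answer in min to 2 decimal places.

14.91 min

By the marginal value theorem, leave when the instantaneous gain rate g'(t) equals the habitat-wide average g(t)/(T + t).
g'(t) = 0.54·132·t^-0.46. Setting 0.54·132·t^-0.46 = 132·t^0.54/(12.7+t) gives 0.54(12.7+t) = t, so 0.46·t = 0.54×12.7.
t* = 0.54×12.7/0.46 = 14.91 min.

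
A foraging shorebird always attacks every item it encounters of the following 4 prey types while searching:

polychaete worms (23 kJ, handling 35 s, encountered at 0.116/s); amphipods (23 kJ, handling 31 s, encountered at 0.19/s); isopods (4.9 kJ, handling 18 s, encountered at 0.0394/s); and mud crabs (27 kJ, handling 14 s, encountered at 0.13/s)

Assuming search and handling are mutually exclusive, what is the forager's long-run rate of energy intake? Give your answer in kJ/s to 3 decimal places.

0.797 kJ/s

Energy encountered per unit search time: 0.116×23 + 0.19×23 + 0.0394×4.9 + 0.13×27 = 10.74 kJ/s.
Handling time per unit search time: 0.116×35 + 0.19×31 + 0.0394×18 + 0.13×14 = 12.48.
Rate = 10.74/(1 + 12.48) = 0.7969 kJ/s.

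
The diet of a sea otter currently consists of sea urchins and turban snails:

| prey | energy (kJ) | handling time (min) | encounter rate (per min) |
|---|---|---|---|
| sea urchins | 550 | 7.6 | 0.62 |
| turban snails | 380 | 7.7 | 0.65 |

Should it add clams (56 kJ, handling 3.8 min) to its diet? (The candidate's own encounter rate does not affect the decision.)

No

Intake rate on the current diet: R = (0.62×550 + 0.65×380) / (1 + 0.62×7.6 + 0.65×7.7) = 588/10.72 = 54.87 kJ/min.
clams: E/h = 56/3.8 = 14.74 kJ/min.
Since 14.74 < R, time spent handling clams is better spent searching.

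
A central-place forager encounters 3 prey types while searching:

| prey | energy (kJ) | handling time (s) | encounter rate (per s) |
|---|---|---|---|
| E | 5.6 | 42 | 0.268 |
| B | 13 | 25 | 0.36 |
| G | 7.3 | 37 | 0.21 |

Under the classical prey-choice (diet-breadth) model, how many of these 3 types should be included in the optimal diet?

1

Profitabilities (E/h, kJ/s): B 0.52, G 0.197, E 0.133. Add prey in this order while the next type's profitability exceeds the intake rate on those already taken.
Rate on top 1: 0.468. G: 0.197 < 0.468 → exclude; stop.
Optimal diet: B — 1 of 3 types.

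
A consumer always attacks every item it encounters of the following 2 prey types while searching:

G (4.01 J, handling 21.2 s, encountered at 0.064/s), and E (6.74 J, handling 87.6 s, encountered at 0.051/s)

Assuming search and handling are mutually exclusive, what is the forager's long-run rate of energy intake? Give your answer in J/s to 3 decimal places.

R = Σλ_iE_i / (1 + Σλ_ih_i)
Numerator: 0.064×4.01 + 0.051×6.74 = 0.6004
Denominator: 1 + 0.064×21.2 + 0.051×87.6 = 6.824
R = 0.6004/6.824 = 0.08798 J/s

0.088 J/s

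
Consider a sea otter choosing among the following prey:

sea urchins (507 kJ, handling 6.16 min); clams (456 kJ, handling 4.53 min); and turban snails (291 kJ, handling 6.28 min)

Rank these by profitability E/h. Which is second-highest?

Profitability E/h (kJ/min): sea urchins = 507/6.16 = 82.3, clams = 456/4.53 = 101, turban snails = 291/6.28 = 46.3.
Ranked: clams > sea urchins > turban snails.

sea urchins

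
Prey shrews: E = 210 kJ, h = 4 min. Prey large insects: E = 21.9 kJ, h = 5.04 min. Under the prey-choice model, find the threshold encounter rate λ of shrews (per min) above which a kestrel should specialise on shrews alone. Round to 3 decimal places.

Drop large insects once their profitability E₂/h₂ falls below the rate achievable on shrews alone: E₂/h₂ = λE₁/(1 + λh₁).
Solve for λ: λE₁h₂ = E₂(1 + λh₁) → λ(E₁h₂ − E₂h₁) = E₂ → λ = E₂/(E₁h₂ − E₂h₁).
λ = 21.9/(210×5.04 − 21.9×4) = 21.9/970.8 = 0.02256 per min.

0.023 per min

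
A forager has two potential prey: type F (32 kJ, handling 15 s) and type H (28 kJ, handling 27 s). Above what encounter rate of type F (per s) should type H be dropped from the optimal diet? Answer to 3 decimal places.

0.063 per s

Drop type H once their profitability E₂/h₂ falls below the rate achievable on type F alone: E₂/h₂ = λE₁/(1 + λh₁).
Solve for λ: λE₁h₂ = E₂(1 + λh₁) → λ(E₁h₂ − E₂h₁) = E₂ → λ = E₂/(E₁h₂ − E₂h₁).
λ = 28/(32×27 − 28×15) = 28/444 = 0.06306 per s.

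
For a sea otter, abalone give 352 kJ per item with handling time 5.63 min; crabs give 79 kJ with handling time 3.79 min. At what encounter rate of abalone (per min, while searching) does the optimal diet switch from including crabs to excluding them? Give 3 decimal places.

The zero-one rule: include crabs iff E₂/h₂ > λE₁/(1+λh₁). Equality gives the switch point.
λE₁h₂ = E₂ + λE₂h₁ ⇒ λ = E₂/(E₁h₂ − E₂h₁) = 79/(1334 − 444.8) = 0.08883 per min.

0.089 per min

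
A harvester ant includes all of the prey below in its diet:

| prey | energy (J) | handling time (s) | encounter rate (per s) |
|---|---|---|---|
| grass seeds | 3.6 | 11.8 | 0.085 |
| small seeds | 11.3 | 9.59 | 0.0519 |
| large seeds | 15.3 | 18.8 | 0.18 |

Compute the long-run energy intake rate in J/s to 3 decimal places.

R = (0.085×3.6 + 0.0519×11.3 + 0.18×15.3) / (1 + 0.085×11.8 + 0.0519×9.59 + 0.18×18.8) = 3.646/5.885 = 0.6197 J/s.

0.620 J/s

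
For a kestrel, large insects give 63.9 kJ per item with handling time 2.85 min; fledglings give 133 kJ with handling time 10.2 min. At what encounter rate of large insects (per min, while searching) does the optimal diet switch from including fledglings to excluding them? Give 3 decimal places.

0.488 per min

At the threshold, the rate on large insects alone equals the profitability of fledglings: λ·63.9/(1 + λ·2.85) = 133/10.2 = 13.04.
Rearranging, λ(63.9 − 13.04×2.85) = 13.04, so λ = 13.04/26.74 = 0.4877 per min.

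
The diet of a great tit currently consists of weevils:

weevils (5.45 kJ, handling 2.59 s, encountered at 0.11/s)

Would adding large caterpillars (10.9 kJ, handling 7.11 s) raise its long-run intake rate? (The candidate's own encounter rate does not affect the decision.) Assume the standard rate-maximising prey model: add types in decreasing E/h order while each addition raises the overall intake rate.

Yes

On weevils alone, R = ΣλE/(1+Σλh) = 0.5995/1.285 = 0.4666 kJ/s.
large caterpillars: E/h = 10.9/7.11 = 1.533 kJ/s.
1.533 > 0.4666, so adding large caterpillars raises the average — include it.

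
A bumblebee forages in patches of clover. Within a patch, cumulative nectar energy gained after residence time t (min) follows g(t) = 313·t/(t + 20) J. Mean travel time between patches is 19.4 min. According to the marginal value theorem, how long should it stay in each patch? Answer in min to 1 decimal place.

19.7 min

Optimal t* satisfies g'(t*) = g(t*)/(T + t*).
g'(t) = 313·20/(t + 20)². Setting 313·20/(t+20)² = 313t/[(t+20)(19.4+t)] gives 20(19.4+t) = t(t+20), so t² = 20×19.4 = 388.
t* = √388 = 19.7 min.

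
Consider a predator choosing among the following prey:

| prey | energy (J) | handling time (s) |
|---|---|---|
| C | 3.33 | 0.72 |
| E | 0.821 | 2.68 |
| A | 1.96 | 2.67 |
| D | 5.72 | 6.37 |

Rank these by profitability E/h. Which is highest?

C

In descending order of E/h:
C: 3.33/0.72 = 4.62 J/s
D: 5.72/6.37 = 0.898 J/s
A: 1.96/2.67 = 0.734 J/s
E: 0.821/2.68 = 0.306 J/s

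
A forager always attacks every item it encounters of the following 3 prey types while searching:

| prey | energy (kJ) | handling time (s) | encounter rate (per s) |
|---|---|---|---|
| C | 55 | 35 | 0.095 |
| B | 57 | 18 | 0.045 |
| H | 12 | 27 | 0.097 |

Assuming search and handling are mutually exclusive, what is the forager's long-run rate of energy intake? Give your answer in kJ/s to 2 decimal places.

1.15 kJ/s

Energy encountered per unit search time: 0.095×55 + 0.045×57 + 0.097×12 = 8.954 kJ/s.
Handling time per unit search time: 0.095×35 + 0.045×18 + 0.097×27 = 6.754.
Rate = 8.954/(1 + 6.754) = 1.155 kJ/s.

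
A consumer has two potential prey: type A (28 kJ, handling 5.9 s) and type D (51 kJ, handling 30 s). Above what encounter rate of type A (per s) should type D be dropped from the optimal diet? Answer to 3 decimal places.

0.095 per s

Drop type D once their profitability E₂/h₂ falls below the rate achievable on type A alone: E₂/h₂ = λE₁/(1 + λh₁).
Solve for λ: λE₁h₂ = E₂(1 + λh₁) → λ(E₁h₂ − E₂h₁) = E₂ → λ = E₂/(E₁h₂ − E₂h₁).
λ = 51/(28×30 − 51×5.9) = 51/539.1 = 0.0946 per s.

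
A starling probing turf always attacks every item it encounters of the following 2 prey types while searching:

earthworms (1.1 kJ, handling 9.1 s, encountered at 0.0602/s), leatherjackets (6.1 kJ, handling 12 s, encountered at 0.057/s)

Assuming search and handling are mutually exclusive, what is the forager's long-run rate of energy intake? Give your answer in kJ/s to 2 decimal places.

0.19 kJ/s

Energy encountered per unit search time: 0.0602×1.1 + 0.057×6.1 = 0.4139 kJ/s.
Handling time per unit search time: 0.0602×9.1 + 0.057×12 = 1.232.
Rate = 0.4139/(1 + 1.232) = 0.1855 kJ/s.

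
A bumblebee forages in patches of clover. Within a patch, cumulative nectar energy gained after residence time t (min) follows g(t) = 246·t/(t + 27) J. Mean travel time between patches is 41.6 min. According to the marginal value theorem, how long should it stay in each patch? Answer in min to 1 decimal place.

33.5 min

Optimal t* satisfies g'(t*) = g(t*)/(T + t*).
g'(t) = 246·27/(t + 27)². Setting 246·27/(t+27)² = 246t/[(t+27)(41.6+t)] gives 27(41.6+t) = t(t+27), so t² = 27×41.6 = 1123.
t* = √1123 = 33.51 min.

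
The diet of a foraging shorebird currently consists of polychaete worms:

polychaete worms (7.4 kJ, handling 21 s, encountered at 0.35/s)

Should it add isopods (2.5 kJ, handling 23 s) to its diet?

Current rate: (0.35×7.4)/(1 + 0.35×21) = 0.3102 kJ/s.
isopods: E/h = 2.5/23 = 0.1087 kJ/s.
0.1087 < 0.3102, so adding isopods would lower the average — exclude it.

No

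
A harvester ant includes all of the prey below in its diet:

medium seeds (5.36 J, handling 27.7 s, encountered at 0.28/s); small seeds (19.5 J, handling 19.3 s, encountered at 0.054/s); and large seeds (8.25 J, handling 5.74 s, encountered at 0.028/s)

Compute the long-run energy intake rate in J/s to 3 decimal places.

R = (0.28×5.36 + 0.054×19.5 + 0.028×8.25) / (1 + 0.28×27.7 + 0.054×19.3 + 0.028×5.74) = 2.785/9.959 = 0.2796 J/s.

0.280 J/s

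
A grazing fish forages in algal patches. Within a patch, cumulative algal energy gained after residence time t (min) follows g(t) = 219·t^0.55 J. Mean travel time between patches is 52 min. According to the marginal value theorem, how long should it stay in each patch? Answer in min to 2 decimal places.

63.56 min

Optimal t* satisfies g'(t*) = g(t*)/(T + t*).
g'(t) = 0.55·219·t^-0.45. Setting 0.55·219·t^-0.45 = 219·t^0.55/(52+t) gives 0.55(52+t) = t, so 0.45·t = 0.55×52.
t* = 0.55×52/0.45 = 63.56 min.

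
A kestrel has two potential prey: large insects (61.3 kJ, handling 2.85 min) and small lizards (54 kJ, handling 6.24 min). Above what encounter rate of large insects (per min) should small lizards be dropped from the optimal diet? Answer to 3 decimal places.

0.236 per min

Drop small lizards once their profitability E₂/h₂ falls below the rate achievable on large insects alone: E₂/h₂ = λE₁/(1 + λh₁).
Solve for λ: λE₁h₂ = E₂(1 + λh₁) → λ(E₁h₂ − E₂h₁) = E₂ → λ = E₂/(E₁h₂ − E₂h₁).
λ = 54/(61.3×6.24 − 54×2.85) = 54/228.6 = 0.2362 per min.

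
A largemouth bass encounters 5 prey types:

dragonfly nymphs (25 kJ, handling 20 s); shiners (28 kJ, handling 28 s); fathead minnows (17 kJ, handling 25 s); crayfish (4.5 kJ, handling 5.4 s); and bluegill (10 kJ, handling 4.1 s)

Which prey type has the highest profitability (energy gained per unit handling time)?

Profitability E/h (kJ/s): dragonfly nymphs = 25/20 = 1.25, shiners = 28/28 = 1, fathead minnows = 17/25 = 0.68, crayfish = 4.5/5.4 = 0.833, bluegill = 10/4.1 = 2.44.
Ranked: bluegill > dragonfly nymphs > shiners > crayfish > fathead minnows.

bluegill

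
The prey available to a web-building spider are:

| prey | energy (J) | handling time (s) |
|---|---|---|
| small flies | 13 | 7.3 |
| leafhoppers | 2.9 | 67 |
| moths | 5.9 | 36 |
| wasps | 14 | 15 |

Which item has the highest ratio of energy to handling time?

small flies

In descending order of E/h:
small flies: 13/7.3 = 1.78 J/s
wasps: 14/15 = 0.933 J/s
moths: 5.9/36 = 0.164 J/s
leafhoppers: 2.9/67 = 0.0433 J/s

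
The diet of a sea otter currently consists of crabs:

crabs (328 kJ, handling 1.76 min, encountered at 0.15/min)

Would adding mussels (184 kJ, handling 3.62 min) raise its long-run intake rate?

Current rate: (0.15×328)/(1 + 0.15×1.76) = 38.92 kJ/min.
Profitability of mussels: 184/3.62 = 50.83 kJ/min.
50.83 > 38.92, so adding mussels raises the average — include it.

Yes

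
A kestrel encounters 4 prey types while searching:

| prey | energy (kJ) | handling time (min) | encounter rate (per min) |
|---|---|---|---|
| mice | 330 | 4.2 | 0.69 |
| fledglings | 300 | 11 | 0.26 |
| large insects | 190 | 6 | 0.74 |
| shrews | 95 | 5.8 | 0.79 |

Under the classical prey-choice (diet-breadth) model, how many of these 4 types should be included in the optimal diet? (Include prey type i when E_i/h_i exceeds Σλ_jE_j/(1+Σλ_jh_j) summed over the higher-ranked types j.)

Rank by E/h (kJ/min): mice 78.6, large insects 31.7, fledglings 27.3, shrews 16.4. Include each in turn until the next type's E/h falls below the running intake rate.
Rate on top 1: 58.41. large insects: 31.7 < 58.41 → exclude; stop.
Optimal diet: mice — 1 of 4 types.

1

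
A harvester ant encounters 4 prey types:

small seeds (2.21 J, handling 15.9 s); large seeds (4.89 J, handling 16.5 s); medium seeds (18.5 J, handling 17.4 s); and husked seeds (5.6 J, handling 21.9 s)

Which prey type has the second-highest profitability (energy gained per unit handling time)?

Profitability E/h (J/s): small seeds = 2.21/15.9 = 0.139, large seeds = 4.89/16.5 = 0.296, medium seeds = 18.5/17.4 = 1.06, husked seeds = 5.6/21.9 = 0.256.
Ranked: medium seeds > large seeds > husked seeds > small seeds.

large seeds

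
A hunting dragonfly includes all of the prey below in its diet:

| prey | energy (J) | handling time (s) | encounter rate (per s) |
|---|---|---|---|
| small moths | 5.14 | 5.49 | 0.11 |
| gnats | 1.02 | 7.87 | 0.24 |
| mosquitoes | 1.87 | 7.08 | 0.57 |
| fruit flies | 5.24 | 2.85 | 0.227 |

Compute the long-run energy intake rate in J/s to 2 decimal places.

0.37 J/s

Energy encountered per unit search time: 0.11×5.14 + 0.24×1.02 + 0.57×1.87 + 0.227×5.24 = 3.066 J/s.
Handling time per unit search time: 0.11×5.49 + 0.24×7.87 + 0.57×7.08 + 0.227×2.85 = 7.175.
Rate = 3.066/(1 + 7.175) = 0.375 J/s.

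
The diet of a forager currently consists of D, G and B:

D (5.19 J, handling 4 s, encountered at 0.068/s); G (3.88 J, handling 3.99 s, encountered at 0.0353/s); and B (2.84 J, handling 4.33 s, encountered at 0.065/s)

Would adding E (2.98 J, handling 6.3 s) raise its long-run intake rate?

Intake rate on the current diet: R = (0.068×5.19 + 0.0353×3.88 + 0.065×2.84) / (1 + 0.068×4 + 0.0353×3.99 + 0.065×4.33) = 0.6745/1.694 = 0.3981 J/s.
E: E/h = 2.98/6.3 = 0.473 J/s.
0.473 > 0.3981, so adding E raises the average — include it.

Yes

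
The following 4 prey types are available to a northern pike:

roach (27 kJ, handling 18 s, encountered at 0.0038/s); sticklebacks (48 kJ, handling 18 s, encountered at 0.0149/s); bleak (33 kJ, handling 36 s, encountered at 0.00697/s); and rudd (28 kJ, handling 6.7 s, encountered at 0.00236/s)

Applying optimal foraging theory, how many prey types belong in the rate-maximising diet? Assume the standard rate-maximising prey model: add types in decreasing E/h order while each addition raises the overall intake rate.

4

Rank by E/h (kJ/s): rudd 4.18, sticklebacks 2.67, roach 1.5, bleak 0.917. Include each in turn until the next type's E/h falls below the running intake rate.
Rate on top 1: 0.06505. sticklebacks: 2.67 > 0.06505 → include.
Rate on top 2: 0.6085. roach: 1.5 > 0.6085 → include.
Rate on top 3: 0.6536. bleak: 0.917 > 0.6536 → include.
Optimal diet: rudd, sticklebacks, roach, bleak — 4 of 4 types.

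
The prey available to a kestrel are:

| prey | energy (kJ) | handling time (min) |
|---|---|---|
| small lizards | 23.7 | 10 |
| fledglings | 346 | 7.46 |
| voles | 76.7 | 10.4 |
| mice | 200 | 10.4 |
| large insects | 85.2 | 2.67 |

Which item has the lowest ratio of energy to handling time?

Profitability E/h (kJ/min): small lizards = 23.7/10 = 2.37, fledglings = 346/7.46 = 46.4, voles = 76.7/10.4 = 7.38, mice = 200/10.4 = 19.2, large insects = 85.2/2.67 = 31.9.
Ranked: fledglings > large insects > mice > voles > small lizards.

small lizards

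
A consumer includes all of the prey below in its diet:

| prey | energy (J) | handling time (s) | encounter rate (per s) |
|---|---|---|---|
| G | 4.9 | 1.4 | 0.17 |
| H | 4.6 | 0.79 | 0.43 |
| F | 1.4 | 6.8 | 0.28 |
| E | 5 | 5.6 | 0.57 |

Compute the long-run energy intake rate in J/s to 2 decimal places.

0.91 J/s

Energy encountered per unit search time: 0.17×4.9 + 0.43×4.6 + 0.28×1.4 + 0.57×5 = 6.053 J/s.
Handling time per unit search time: 0.17×1.4 + 0.43×0.79 + 0.28×6.8 + 0.57×5.6 = 5.674.
Rate = 6.053/(1 + 5.674) = 0.907 J/s.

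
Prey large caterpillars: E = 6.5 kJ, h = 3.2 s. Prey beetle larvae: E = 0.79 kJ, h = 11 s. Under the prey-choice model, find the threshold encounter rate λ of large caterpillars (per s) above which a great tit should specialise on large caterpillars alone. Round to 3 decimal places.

0.011 per s

The zero-one rule: include beetle larvae iff E₂/h₂ > λE₁/(1+λh₁). Equality gives the switch point.
λE₁h₂ = E₂ + λE₂h₁ ⇒ λ = E₂/(E₁h₂ − E₂h₁) = 0.79/(71.5 − 2.528) = 0.01145 per s.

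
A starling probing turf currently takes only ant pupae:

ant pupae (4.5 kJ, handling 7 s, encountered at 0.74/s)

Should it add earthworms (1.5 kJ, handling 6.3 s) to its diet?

No

On ant pupae alone, R = ΣλE/(1+Σλh) = 3.33/6.18 = 0.5388 kJ/s.
Profitability of earthworms: 1.5/6.3 = 0.2381 kJ/s.
0.2381 < 0.5388, so adding earthworms would lower the average — exclude it.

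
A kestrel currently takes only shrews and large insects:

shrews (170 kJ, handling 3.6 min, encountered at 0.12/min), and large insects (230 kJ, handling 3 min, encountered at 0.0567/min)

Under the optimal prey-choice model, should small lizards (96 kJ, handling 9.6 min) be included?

No

Intake rate on the current diet: R = (0.12×170 + 0.0567×230) / (1 + 0.12×3.6 + 0.0567×3) = 33.44/1.602 = 20.87 kJ/min.
Profitability of small lizards: 96/9.6 = 10 kJ/min.
10 < 20.87, so adding small lizards would lower the average — exclude it.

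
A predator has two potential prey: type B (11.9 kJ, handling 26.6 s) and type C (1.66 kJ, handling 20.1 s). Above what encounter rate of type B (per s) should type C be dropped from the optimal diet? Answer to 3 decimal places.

At the threshold, the rate on type B alone equals the profitability of type C: λ·11.9/(1 + λ·26.6) = 1.66/20.1 = 0.08259.
Rearranging, λ(11.9 − 0.08259×26.6) = 0.08259, so λ = 0.08259/9.703 = 0.008511 per s.

0.009 per s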